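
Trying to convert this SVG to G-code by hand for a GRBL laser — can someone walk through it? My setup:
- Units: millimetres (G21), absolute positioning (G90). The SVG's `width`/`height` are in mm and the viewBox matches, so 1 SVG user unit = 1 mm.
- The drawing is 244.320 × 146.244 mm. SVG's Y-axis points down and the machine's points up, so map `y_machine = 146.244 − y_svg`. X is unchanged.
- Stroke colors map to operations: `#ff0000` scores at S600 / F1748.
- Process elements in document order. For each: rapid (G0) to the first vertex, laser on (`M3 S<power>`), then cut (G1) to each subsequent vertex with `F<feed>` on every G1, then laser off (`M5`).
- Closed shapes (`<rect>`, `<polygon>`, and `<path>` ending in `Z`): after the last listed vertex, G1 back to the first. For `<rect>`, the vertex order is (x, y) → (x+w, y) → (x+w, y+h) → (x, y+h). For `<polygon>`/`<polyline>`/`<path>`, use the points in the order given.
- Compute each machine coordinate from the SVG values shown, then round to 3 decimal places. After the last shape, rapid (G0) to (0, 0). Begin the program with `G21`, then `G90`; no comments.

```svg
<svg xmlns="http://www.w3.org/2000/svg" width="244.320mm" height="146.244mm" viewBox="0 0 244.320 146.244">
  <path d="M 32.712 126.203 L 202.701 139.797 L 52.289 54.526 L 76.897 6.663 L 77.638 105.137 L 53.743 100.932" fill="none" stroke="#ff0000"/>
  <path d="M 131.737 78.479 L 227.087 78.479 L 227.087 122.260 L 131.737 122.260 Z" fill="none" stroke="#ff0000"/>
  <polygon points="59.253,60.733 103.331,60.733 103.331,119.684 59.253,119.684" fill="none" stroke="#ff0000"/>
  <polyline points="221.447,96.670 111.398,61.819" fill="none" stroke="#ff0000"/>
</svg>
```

G21
G90
G0 X32.712 Y20.041
M3 S600
G1 X202.701 Y6.447 F1748
G1 X52.289 Y91.718 F1748
G1 X76.897 Y139.581 F1748
G1 X77.638 Y41.107 F1748
G1 X53.743 Y45.312 F1748
M5
G0 X131.737 Y67.765
M3 S600
G1 X227.087 Y67.765 F1748
G1 X227.087 Y23.984 F1748
G1 X131.737 Y23.984 F1748
G1 X131.737 Y67.765 F1748
M5
G0 X59.253 Y85.511
M3 S600
G1 X103.331 Y85.511 F1748
G1 X103.331 Y26.560 F1748
G1 X59.253 Y26.560 F1748
G1 X59.253 Y85.511 F1748
M5
G0 X221.447 Y49.574
M3 S600
G1 X111.398 Y84.425 F1748
M5
G0 X0.000 Y0.000

1 u = 1 mm; y_m = 146.244 − y.

[1] `<path>` open polyline, #ff0000→score S600 F1748: (32.712,20.041) → (202.701,6.447) → (52.289,91.718) → (76.897,139.581) → (77.638,41.107) → (53.743,45.312)

[2] `<path>` rectangle, #ff0000→score S600 F1748: (131.737,67.765) → (227.087,67.765) → (227.087,23.984) → (131.737,23.984) → (131.737,67.765) (closed)

[3] `<polygon>` rectangle, #ff0000→score S600 F1748: (59.253,85.511) → (103.331,85.511) → (103.331,26.560) → (59.253,26.560) → (59.253,85.511) (closed)

[4] `<polyline>` line segment, #ff0000→score S600 F1748: (221.447,49.574) → (111.398,84.425)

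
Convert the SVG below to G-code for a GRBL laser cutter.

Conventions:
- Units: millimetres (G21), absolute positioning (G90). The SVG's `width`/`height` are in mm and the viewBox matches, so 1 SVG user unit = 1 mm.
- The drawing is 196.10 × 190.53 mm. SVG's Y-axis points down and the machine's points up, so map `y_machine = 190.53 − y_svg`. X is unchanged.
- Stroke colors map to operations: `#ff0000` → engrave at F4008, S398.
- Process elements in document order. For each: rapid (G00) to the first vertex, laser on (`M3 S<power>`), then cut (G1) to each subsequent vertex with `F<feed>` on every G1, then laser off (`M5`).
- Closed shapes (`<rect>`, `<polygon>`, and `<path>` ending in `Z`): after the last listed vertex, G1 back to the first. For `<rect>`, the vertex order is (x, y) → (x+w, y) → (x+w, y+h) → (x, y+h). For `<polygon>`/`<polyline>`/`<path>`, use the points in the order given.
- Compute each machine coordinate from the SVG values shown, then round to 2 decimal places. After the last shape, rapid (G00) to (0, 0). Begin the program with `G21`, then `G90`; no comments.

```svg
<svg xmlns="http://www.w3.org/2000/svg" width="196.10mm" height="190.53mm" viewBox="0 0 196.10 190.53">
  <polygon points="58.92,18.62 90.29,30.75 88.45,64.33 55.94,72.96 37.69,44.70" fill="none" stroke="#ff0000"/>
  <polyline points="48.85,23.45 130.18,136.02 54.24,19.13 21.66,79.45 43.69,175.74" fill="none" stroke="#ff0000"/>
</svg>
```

G21
G90
G00 X58.92 Y171.91
M3 S398
G1 X90.29 Y159.78 F4008
G1 X88.45 Y126.20 F4008
G1 X55.94 Y117.57 F4008
G1 X37.69 Y145.83 F4008
G1 X58.92 Y171.91 F4008
M5
G00 X48.85 Y167.08
M3 S398
G1 X130.18 Y54.51 F4008
G1 X54.24 Y171.40 F4008
G1 X21.66 Y111.08 F4008
G1 X43.69 Y14.79 F4008
M5
G00 X0.00 Y0.00

viewBox `0 0 196.10 190.53` with mm width/height → 1 unit = 1 mm. Flip: y_m = 190.53 − y_svg.

**Shape 1** — `<polygon>` regular polygon, stroke `#ff0000` → engrave (S398, F4008). Machine vertices: (58.92,171.91) → (90.29,159.78) → (88.45,126.20) → (55.94,117.57) → (37.69,145.83) → (58.92,171.91). Closed: final G1 returns to the first vertex.

**Shape 2** — `<polyline>` open polyline, stroke `#ff0000` → engrave (S398, F4008). Machine vertices: (48.85,167.08) → (130.18,54.51) → (54.24,171.40) → (21.66,111.08) → (43.69,14.79). Open path.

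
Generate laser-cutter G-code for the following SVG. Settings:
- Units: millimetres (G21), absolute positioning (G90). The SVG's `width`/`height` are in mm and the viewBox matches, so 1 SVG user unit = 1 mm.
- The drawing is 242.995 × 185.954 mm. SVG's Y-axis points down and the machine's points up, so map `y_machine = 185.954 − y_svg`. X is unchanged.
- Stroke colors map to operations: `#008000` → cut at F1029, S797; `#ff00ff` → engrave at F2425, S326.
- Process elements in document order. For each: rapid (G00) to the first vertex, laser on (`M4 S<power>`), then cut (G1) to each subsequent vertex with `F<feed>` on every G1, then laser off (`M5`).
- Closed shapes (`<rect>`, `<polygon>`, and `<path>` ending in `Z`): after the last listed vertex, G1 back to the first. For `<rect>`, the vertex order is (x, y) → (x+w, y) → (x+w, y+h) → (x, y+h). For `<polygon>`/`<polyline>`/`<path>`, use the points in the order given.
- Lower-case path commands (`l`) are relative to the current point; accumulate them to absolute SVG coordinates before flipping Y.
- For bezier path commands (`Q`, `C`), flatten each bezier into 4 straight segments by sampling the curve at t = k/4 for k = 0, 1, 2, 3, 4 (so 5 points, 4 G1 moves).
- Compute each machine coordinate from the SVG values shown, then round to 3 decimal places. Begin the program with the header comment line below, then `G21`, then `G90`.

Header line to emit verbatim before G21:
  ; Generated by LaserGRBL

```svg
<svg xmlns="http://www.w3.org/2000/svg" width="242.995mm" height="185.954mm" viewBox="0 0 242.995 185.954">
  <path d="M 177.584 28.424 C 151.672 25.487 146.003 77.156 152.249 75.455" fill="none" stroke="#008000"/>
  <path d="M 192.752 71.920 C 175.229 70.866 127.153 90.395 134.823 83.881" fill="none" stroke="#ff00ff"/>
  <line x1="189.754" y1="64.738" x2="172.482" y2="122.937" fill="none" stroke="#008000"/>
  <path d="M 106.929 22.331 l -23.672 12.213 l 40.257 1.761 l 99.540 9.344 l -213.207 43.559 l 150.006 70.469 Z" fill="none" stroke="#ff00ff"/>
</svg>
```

; Generated by LaserGRBL
G21
G90
G00 X177.584 Y157.530
M4 S797
G1 X161.815 Y151.181 F1029
G1 X152.857 Y134.478 F1029
G1 X149.929 Y117.543 F1029
G1 X152.249 Y110.499 F1029
M5
G00 X192.752 Y114.034
M4 S326
G1 X175.229 Y111.694 F2425
G1 X154.340 Y106.006 F2425
G1 X138.174 Y101.342 F2425
G1 X134.823 Y102.073 F2425
M5
G00 X189.754 Y121.216
M4 S797
G1 X172.482 Y63.017 F1029
M5
G00 X106.929 Y163.623
M4 S326
G1 X83.257 Y151.410 F2425
G1 X123.514 Y149.649 F2425
G1 X223.054 Y140.305 F2425
G1 X9.847 Y96.746 F2425
G1 X159.853 Y26.277 F2425
G1 X106.929 Y163.623 F2425
M5

Since the viewBox matches the mm dimensions, user units are millimetres directly. The only transform is the Y-flip y_m = 185.954 − y_svg.

Shape 1 is a cubic bezier drawn with `<path>`. Its stroke #008000 means cut at S797, F1029. After flipping Y the toolpath is (177.584,157.530) → (161.815,151.181) → (152.857,134.478) → (149.929,117.543) → (152.249,110.499).

Shape 2 is a cubic bezier drawn with `<path>`. Its stroke #ff00ff means engrave at S326, F2425. After flipping Y the toolpath is (192.752,114.034) → (175.229,111.694) → (154.340,106.006) → (138.174,101.342) → (134.823,102.073).

Shape 3 is a line segment drawn with `<line>`. Its stroke #008000 means cut at S797, F1029. After flipping Y the toolpath is (189.754,121.216) → (172.482,63.017).

Shape 4 is a closed polygon drawn with `<path>`. Its stroke #ff00ff means engrave at S326, F2425. After flipping Y the toolpath is (106.929,163.623) → (83.257,151.410) → (123.514,149.649) → (223.054,140.305) → (9.847,96.746) → (159.853,26.277) → (106.929,163.623), returning to the start.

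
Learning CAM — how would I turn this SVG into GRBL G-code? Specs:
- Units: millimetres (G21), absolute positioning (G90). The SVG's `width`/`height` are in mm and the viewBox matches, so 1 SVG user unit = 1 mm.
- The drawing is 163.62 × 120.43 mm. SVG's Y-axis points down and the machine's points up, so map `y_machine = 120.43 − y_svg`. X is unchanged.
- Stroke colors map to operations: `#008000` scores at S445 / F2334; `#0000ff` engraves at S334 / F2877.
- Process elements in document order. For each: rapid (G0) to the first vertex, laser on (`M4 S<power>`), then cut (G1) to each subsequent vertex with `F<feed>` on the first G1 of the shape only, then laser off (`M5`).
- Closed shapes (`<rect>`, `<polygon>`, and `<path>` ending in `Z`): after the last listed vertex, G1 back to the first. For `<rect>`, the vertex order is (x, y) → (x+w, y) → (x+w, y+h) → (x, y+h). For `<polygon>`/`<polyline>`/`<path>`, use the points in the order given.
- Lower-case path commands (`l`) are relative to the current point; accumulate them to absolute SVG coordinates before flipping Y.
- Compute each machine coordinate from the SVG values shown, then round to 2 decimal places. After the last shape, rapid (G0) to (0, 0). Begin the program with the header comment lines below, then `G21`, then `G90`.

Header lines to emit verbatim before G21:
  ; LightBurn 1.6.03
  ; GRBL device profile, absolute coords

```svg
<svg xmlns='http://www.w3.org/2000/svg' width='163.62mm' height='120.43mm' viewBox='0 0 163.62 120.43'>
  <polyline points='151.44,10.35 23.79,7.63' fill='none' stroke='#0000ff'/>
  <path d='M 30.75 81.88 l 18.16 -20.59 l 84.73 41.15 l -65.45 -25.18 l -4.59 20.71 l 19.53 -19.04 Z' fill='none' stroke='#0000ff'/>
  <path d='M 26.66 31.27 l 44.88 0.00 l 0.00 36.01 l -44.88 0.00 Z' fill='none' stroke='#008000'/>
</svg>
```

; LightBurn 1.6.03
; GRBL device profile, absolute coords
G21
G90
G0 X151.44 Y110.08
M4 S334
G1 X23.79 Y112.80 F2877
M5
G0 X30.75 Y38.55
M4 S334
G1 X48.91 Y59.14 F2877
G1 X133.64 Y17.99
G1 X68.19 Y43.17
G1 X63.60 Y22.46
G1 X83.13 Y41.50
G1 X30.75 Y38.55
M5
G0 X26.66 Y89.16
M4 S445
G1 X71.54 Y89.16 F2334
G1 X71.54 Y53.15
G1 X26.66 Y53.15
G1 X26.66 Y89.16
M5
G0 X0.00 Y0.00

Since the viewBox matches the mm dimensions, user units are millimetres directly. The only transform is the Y-flip y_m = 120.43 − y_svg.

Shape 1 is a line segment drawn with `<polyline>`. Its stroke #0000ff means engrave at S334, F2877. After flipping Y the toolpath is (151.44,110.08) → (23.79,112.80).

Shape 2 is a closed polygon drawn with `<path>`. Its stroke #0000ff means engrave at S334, F2877. After flipping Y the toolpath is (30.75,38.55) → (48.91,59.14) → (133.64,17.99) → (68.19,43.17) → (63.60,22.46) → (83.13,41.50) → (30.75,38.55), returning to the start.

Shape 3 is a rectangle drawn with `<path>`. Its stroke #008000 means score at S445, F2334. After flipping Y the toolpath is (26.66,89.16) → (71.54,89.16) → (71.54,53.15) → (26.66,53.15) → (26.66,89.16), returning to the start.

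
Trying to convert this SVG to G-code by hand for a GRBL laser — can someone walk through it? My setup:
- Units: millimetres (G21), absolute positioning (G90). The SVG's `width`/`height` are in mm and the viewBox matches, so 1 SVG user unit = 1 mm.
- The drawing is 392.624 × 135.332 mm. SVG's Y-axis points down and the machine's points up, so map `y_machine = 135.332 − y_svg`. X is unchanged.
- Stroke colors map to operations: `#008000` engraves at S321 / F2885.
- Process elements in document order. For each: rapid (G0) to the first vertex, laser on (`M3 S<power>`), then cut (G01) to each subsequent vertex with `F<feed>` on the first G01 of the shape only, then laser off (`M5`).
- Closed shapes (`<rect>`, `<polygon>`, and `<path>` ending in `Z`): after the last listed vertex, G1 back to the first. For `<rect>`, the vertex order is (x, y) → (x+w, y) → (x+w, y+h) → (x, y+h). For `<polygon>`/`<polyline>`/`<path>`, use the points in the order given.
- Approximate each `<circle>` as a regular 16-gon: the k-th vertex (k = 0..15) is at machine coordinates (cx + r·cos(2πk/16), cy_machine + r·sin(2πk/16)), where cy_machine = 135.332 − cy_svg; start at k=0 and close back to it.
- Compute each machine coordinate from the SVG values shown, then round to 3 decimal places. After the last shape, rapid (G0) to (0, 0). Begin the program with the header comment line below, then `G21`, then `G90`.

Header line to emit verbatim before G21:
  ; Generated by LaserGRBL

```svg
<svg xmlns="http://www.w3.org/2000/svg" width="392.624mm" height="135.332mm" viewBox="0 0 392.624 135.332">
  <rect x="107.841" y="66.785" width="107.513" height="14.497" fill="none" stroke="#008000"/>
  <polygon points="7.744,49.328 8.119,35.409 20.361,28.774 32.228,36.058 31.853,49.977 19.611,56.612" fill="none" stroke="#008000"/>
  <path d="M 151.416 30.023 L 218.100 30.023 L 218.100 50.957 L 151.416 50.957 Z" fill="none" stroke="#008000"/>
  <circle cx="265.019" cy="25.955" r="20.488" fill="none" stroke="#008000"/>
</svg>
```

Since the viewBox matches the mm dimensions, user units are millimetres directly. The only transform is the Y-flip y_m = 135.332 − y_svg.

Shape 1 is a rectangle drawn with `<rect>`. Its stroke #008000 means engrave at S321, F2885. After flipping Y the toolpath is (107.841,68.547) → (215.354,68.547) → (215.354,54.050) → (107.841,54.050) → (107.841,68.547), returning to the start.

Shape 2 is a regular polygon drawn with `<polygon>`. Its stroke #008000 means engrave at S321, F2885. After flipping Y the toolpath is (7.744,86.004) → (8.119,99.923) → (20.361,106.558) → (32.228,99.274) → (31.853,85.355) → (19.611,78.720) → (7.744,86.004), returning to the start.

Shape 3 is a rectangle drawn with `<path>`. Its stroke #008000 means engrave at S321, F2885. After flipping Y the toolpath is (151.416,105.309) → (218.100,105.309) → (218.100,84.375) → (151.416,84.375) → (151.416,105.309), returning to the start.

Shape 4 is a circle drawn with `<circle>`. Its stroke #008000 means engrave at S321, F2885. After flipping Y the toolpath is (285.507,109.377) → (283.947,117.217) → (279.506,123.864) → (272.859,128.305) → (265.019,129.865) → (257.179,128.305) → (250.532,123.864) → (246.091,117.217) → (244.531,109.377) → (246.091,101.537) → (250.532,94.890) → (257.179,90.449) → (265.019,88.889) → (272.859,90.449) → (279.506,94.890) → (283.947,101.537) → (285.507,109.377), returning to the start.

; Generated by LaserGRBL
G21
G90
G0 X107.841 Y68.547
M3 S321
G01 X215.354 Y68.547 F2885
G01 X215.354 Y54.050
G01 X107.841 Y54.050
G01 X107.841 Y68.547
M5
G0 X7.744 Y86.004
M3 S321
G01 X8.119 Y99.923 F2885
G01 X20.361 Y106.558
G01 X32.228 Y99.274
G01 X31.853 Y85.355
G01 X19.611 Y78.720
G01 X7.744 Y86.004
M5
G0 X151.416 Y105.309
M3 S321
G01 X218.100 Y105.309 F2885
G01 X218.100 Y84.375
G01 X151.416 Y84.375
G01 X151.416 Y105.309
M5
G0 X285.507 Y109.377
M3 S321
G01 X283.947 Y117.217 F2885
G01 X279.506 Y123.864
G01 X272.859 Y128.305
G01 X265.019 Y129.865
G01 X257.179 Y128.305
G01 X250.532 Y123.864
G01 X246.091 Y117.217
G01 X244.531 Y109.377
G01 X246.091 Y101.537
G01 X250.532 Y94.890
G01 X257.179 Y90.449
G01 X265.019 Y88.889
G01 X272.859 Y90.449
G01 X279.506 Y94.890
G01 X283.947 Y101.537
G01 X285.507 Y109.377
M5
G0 X0.000 Y0.000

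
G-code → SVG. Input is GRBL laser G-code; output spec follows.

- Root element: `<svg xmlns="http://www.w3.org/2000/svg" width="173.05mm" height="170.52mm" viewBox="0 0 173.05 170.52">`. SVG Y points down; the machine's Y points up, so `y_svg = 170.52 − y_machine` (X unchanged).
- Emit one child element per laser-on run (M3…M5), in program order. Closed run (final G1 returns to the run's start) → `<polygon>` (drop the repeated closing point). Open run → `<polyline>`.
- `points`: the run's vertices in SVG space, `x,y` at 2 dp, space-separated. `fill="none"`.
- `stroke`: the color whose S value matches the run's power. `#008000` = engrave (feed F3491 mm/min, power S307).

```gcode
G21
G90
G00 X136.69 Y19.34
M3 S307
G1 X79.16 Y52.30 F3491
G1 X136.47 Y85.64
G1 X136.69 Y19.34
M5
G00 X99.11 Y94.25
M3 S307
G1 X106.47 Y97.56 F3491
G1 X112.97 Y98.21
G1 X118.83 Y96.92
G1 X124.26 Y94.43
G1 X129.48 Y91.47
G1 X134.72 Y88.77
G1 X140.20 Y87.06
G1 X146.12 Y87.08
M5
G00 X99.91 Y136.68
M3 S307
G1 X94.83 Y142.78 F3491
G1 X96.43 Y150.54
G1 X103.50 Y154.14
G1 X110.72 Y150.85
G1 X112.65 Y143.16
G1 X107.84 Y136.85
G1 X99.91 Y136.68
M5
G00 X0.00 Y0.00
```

<svg xmlns="http://www.w3.org/2000/svg" width="173.05mm" height="170.52mm" viewBox="0 0 173.05 170.52">
  <polygon points="136.69,151.18 79.16,118.22 136.47,84.88" fill="none" stroke="#008000"/>
  <polyline points="99.11,76.27 106.47,72.96 112.97,72.31 118.83,73.60 124.26,76.09 129.48,79.05 134.72,81.75 140.20,83.46 146.12,83.44" fill="none" stroke="#008000"/>
  <polygon points="99.91,33.84 94.83,27.74 96.43,19.98 103.50,16.38 110.72,19.67 112.65,27.36 107.84,33.67" fill="none" stroke="#008000"/>
</svg>

y_svg = 170.52 − y_m. Every run uses S307, so all elements get stroke `#008000` (engrave).

[1] closed run; points: 136.69,151.18 79.16,118.22 136.47,84.88

[2] open run; points: 99.11,76.27 106.47,72.96 112.97,72.31 118.83,73.60 124.26,76.09 129.48,79.05 134.72,81.75 140.20,83.46 146.12,83.44

[3] closed run; points: 99.91,33.84 94.83,27.74 96.43,19.98 103.50,16.38 110.72,19.67 112.65,27.36 107.84,33.67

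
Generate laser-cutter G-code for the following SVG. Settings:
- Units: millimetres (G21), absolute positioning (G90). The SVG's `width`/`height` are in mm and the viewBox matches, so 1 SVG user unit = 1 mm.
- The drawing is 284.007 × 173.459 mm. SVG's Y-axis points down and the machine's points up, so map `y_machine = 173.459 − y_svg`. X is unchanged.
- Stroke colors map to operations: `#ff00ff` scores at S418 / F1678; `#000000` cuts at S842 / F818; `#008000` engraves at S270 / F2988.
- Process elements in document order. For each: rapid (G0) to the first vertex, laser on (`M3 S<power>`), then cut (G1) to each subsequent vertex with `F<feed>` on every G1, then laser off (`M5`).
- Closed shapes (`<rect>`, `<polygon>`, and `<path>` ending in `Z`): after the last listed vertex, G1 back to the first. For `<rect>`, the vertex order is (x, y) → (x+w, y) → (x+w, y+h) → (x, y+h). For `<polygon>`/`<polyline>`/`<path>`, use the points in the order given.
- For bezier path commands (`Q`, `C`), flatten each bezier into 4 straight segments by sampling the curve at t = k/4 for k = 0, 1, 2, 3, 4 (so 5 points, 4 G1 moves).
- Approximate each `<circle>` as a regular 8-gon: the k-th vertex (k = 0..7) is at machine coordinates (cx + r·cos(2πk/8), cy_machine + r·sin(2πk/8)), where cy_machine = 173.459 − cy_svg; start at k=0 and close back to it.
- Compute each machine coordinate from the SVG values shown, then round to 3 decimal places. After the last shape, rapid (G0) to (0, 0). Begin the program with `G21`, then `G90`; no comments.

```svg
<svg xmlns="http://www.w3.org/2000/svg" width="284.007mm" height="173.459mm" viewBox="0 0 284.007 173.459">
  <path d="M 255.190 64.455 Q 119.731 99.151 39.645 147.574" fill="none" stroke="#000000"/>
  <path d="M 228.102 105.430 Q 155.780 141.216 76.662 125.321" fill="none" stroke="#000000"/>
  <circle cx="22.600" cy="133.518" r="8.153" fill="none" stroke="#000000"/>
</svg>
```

Since the viewBox matches the mm dimensions, user units are millimetres directly. The only transform is the Y-flip y_m = 173.459 − y_svg.

Shape 1 is a quadratic bezier drawn with `<path>`. Its stroke #000000 means cut at S842, F818. After flipping Y the toolpath is (255.190,109.004) → (190.921,90.798) → (133.574,70.876) → (83.149,49.239) → (39.645,25.885).

Shape 2 is a quadratic bezier drawn with `<path>`. Its stroke #000000 means cut at S842, F818. After flipping Y the toolpath is (228.102,68.029) → (191.516,53.366) → (154.081,45.163) → (115.796,43.421) → (76.662,48.138).

Shape 3 is a circle drawn with `<circle>`. Its stroke #000000 means cut at S842, F818. After flipping Y the toolpath is (30.753,39.941) → (28.365,45.706) → (22.600,48.094) → (16.835,45.706) → (14.447,39.941) → (16.835,34.176) → (22.600,31.788) → (28.365,34.176) → (30.753,39.941), returning to the start.

G21
G90
G0 X255.190 Y109.004
M3 S842
G1 X190.921 Y90.798 F818
G1 X133.574 Y70.876 F818
G1 X83.149 Y49.239 F818
G1 X39.645 Y25.885 F818
M5
G0 X228.102 Y68.029
M3 S842
G1 X191.516 Y53.366 F818
G1 X154.081 Y45.163 F818
G1 X115.796 Y43.421 F818
G1 X76.662 Y48.138 F818
M5
G0 X30.753 Y39.941
M3 S842
G1 X28.365 Y45.706 F818
G1 X22.600 Y48.094 F818
G1 X16.835 Y45.706 F818
G1 X14.447 Y39.941 F818
G1 X16.835 Y34.176 F818
G1 X22.600 Y31.788 F818
G1 X28.365 Y34.176 F818
G1 X30.753 Y39.941 F818
M5
G0 X0.000 Y0.000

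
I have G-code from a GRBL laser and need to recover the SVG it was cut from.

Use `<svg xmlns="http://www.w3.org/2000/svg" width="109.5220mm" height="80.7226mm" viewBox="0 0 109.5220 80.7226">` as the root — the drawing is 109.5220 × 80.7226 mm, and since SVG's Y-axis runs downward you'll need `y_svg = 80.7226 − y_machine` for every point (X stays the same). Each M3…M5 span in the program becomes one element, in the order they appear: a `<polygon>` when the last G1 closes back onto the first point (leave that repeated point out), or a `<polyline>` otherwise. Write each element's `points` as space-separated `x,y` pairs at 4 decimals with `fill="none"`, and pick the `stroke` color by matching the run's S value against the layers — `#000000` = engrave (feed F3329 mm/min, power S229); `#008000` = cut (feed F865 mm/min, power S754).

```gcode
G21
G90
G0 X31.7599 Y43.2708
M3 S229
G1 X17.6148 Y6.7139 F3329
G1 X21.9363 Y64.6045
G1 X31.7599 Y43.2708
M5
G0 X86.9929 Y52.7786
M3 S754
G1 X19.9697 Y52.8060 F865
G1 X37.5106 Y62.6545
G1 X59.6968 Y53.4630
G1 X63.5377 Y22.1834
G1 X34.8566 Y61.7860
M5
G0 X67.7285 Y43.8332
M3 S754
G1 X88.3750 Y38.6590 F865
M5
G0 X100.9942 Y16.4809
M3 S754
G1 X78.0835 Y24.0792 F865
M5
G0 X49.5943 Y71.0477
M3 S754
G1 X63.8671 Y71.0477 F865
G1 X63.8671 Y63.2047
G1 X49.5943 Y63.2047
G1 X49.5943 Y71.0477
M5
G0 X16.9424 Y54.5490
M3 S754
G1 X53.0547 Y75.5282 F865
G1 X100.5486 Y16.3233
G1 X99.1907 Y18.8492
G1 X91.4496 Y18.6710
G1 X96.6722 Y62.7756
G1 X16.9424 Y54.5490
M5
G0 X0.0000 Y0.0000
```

<svg xmlns="http://www.w3.org/2000/svg" width="109.5220mm" height="80.7226mm" viewBox="0 0 109.5220 80.7226">
  <polygon points="31.7599,37.4518 17.6148,74.0087 21.9363,16.1181" fill="none" stroke="#000000"/>
  <polyline points="86.9929,27.9440 19.9697,27.9166 37.5106,18.0681 59.6968,27.2596 63.5377,58.5392 34.8566,18.9366" fill="none" stroke="#008000"/>
  <polyline points="67.7285,36.8894 88.3750,42.0636" fill="none" stroke="#008000"/>
  <polyline points="100.9942,64.2417 78.0835,56.6434" fill="none" stroke="#008000"/>
  <polygon points="49.5943,9.6749 63.8671,9.6749 63.8671,17.5179 49.5943,17.5179" fill="none" stroke="#008000"/>
  <polygon points="16.9424,26.1736 53.0547,5.1944 100.5486,64.3993 99.1907,61.8734 91.4496,62.0516 96.6722,17.9470" fill="none" stroke="#008000"/>
</svg>

Each laser-on run becomes one SVG element. Flip Y back into SVG space with y_svg = 80.7226 − y_machine.

Run 1: power S229 maps to stroke `#000000` (engrave). The run returns to its start, so emit a `<polygon>` with points (Y-flipped): 31.7599,37.4518 17.6148,74.0087 21.9363,16.1181.

Run 2: the run's S754 means `#008000` (cut). The run is open, so emit a `<polyline>` with points (Y-flipped): 86.9929,27.9440 19.9697,27.9166 37.5106,18.0681 59.6968,27.2596 63.5377,58.5392 34.8566,18.9366.

Run 3: S754 ⇒ cut layer `#008000`. The run is open, so emit a `<polyline>` with points (Y-flipped): 67.7285,36.8894 88.3750,42.0636.

Run 4: the run's S754 means `#008000` (cut). The run is open, so emit a `<polyline>` with points (Y-flipped): 100.9942,64.2417 78.0835,56.6434.

Run 5: S754 ⇒ cut layer `#008000`. The run returns to its start, so emit a `<polygon>` with points (Y-flipped): 49.5943,9.6749 63.8671,9.6749 63.8671,17.5179 49.5943,17.5179.

Run 6: power S754 maps to stroke `#008000` (cut). The run returns to its start, so emit a `<polygon>` with points (Y-flipped): 16.9424,26.1736 53.0547,5.1944 100.5486,64.3993 99.1907,61.8734 91.4496,62.0516 96.6722,17.9470.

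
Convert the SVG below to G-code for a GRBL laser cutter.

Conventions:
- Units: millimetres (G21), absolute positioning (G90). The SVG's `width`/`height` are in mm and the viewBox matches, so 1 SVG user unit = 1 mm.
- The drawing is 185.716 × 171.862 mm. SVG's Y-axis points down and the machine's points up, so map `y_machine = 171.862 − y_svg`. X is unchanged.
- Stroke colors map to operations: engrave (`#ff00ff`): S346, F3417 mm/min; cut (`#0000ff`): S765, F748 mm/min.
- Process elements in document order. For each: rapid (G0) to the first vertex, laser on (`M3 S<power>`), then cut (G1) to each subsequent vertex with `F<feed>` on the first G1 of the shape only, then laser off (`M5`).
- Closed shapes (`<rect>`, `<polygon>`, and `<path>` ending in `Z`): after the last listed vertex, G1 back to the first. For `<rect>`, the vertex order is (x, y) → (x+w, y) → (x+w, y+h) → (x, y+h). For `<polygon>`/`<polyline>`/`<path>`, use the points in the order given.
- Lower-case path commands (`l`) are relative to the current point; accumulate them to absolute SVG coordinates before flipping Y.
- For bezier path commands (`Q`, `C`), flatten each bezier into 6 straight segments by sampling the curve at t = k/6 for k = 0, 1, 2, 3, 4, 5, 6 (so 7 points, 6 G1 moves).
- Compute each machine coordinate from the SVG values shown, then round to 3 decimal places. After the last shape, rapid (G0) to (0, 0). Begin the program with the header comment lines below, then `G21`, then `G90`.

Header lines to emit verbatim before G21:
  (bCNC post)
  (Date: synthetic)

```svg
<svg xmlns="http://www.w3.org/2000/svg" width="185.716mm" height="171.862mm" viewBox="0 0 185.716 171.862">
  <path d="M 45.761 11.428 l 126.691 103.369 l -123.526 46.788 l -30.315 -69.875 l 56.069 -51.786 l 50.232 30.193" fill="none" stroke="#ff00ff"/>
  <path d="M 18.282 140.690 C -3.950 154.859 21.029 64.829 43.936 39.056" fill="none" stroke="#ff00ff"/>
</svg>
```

1 u = 1 mm; y_m = 171.862 − y.

[1] `<path>` open polyline, #ff00ff→engrave S346 F3417: (45.761,160.434) → (172.452,57.065) → (48.926,10.277) → (18.611,80.152) → (74.680,131.938) → (124.912,101.745)

[2] `<path>` cubic bezier, #ff00ff→engrave S346 F3417: (18.282,31.172) → (10.872,31.991) → (9.962,45.497) → (14.182,67.011) → (22.164,91.853) → (32.538,115.345) → (43.936,132.806)

(bCNC post)
(Date: synthetic)
G21
G90
G0 X45.761 Y160.434
M3 S346
G1 X172.452 Y57.065 F3417
G1 X48.926 Y10.277
G1 X18.611 Y80.152
G1 X74.680 Y131.938
G1 X124.912 Y101.745
M5
G0 X18.282 Y31.172
M3 S346
G1 X10.872 Y31.991 F3417
G1 X9.962 Y45.497
G1 X14.182 Y67.011
G1 X22.164 Y91.853
G1 X32.538 Y115.345
G1 X43.936 Y132.806
M5
G0 X0.000 Y0.000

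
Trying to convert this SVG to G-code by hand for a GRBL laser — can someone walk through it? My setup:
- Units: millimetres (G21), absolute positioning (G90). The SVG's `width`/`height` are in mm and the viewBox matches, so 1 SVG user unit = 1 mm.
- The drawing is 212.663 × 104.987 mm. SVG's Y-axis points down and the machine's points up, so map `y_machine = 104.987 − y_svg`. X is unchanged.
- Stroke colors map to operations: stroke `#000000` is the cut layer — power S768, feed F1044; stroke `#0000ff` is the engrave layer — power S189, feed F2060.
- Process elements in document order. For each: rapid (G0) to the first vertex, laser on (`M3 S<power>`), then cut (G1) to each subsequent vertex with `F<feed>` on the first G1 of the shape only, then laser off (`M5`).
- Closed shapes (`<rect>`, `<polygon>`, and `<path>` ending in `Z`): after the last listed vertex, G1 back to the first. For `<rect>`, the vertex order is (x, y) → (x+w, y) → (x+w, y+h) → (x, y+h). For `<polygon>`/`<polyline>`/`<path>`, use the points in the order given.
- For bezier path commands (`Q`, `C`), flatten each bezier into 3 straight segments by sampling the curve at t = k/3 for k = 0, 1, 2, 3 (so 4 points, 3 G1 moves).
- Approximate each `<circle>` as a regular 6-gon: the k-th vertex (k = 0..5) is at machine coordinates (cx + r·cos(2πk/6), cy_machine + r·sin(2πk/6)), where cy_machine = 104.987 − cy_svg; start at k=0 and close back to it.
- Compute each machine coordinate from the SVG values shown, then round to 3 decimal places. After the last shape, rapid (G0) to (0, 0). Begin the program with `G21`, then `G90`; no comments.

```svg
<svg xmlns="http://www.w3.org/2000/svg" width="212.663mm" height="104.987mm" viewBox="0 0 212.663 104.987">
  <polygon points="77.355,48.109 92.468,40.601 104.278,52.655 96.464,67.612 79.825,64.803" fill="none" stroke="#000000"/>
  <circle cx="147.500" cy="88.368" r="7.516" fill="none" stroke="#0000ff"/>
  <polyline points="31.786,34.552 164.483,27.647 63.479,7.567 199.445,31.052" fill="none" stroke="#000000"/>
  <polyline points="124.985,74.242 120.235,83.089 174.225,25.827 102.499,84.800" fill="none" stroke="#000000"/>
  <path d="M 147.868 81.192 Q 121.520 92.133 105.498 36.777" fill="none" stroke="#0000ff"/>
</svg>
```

G21
G90
G0 X77.355 Y56.878
M3 S768
G1 X92.468 Y64.386 F1044
G1 X104.278 Y52.332
G1 X96.464 Y37.375
G1 X79.825 Y40.184
G1 X77.355 Y56.878
M5
G0 X155.016 Y16.619
M3 S189
G1 X151.258 Y23.128 F2060
G1 X143.742 Y23.128
G1 X139.984 Y16.619
G1 X143.742 Y10.110
G1 X151.258 Y10.110
G1 X155.016 Y16.619
M5
G0 X31.786 Y70.435
M3 S768
G1 X164.483 Y77.340 F1044
G1 X63.479 Y97.420
G1 X199.445 Y73.935
M5
G0 X124.985 Y30.745
M3 S768
G1 X120.235 Y21.898 F1044
G1 X174.225 Y79.160
G1 X102.499 Y20.187
M5
G0 X147.868 Y23.795
M3 S189
G1 X131.450 Y23.867 F2060
G1 X117.327 Y38.672
G1 X105.498 Y68.210
M5
G0 X0.000 Y0.000

Since the viewBox matches the mm dimensions, user units are millimetres directly. The only transform is the Y-flip y_m = 104.987 − y_svg.

Shape 1 is a regular polygon drawn with `<polygon>`. Its stroke #000000 means cut at S768, F1044. After flipping Y the toolpath is (77.355,56.878) → (92.468,64.386) → (104.278,52.332) → (96.464,37.375) → (79.825,40.184) → (77.355,56.878), returning to the start.

Shape 2 is a circle drawn with `<circle>`. Its stroke #0000ff means engrave at S189, F2060. After flipping Y the toolpath is (155.016,16.619) → (151.258,23.128) → (143.742,23.128) → (139.984,16.619) → (143.742,10.110) → (151.258,10.110) → (155.016,16.619), returning to the start.

Shape 3 is a open polyline drawn with `<polyline>`. Its stroke #000000 means cut at S768, F1044. After flipping Y the toolpath is (31.786,70.435) → (164.483,77.340) → (63.479,97.420) → (199.445,73.935).

Shape 4 is a open polyline drawn with `<polyline>`. Its stroke #000000 means cut at S768, F1044. After flipping Y the toolpath is (124.985,30.745) → (120.235,21.898) → (174.225,79.160) → (102.499,20.187).

Shape 5 is a quadratic bezier drawn with `<path>`. Its stroke #0000ff means engrave at S189, F2060. After flipping Y the toolpath is (147.868,23.795) → (131.450,23.867) → (117.327,38.672) → (105.498,68.210).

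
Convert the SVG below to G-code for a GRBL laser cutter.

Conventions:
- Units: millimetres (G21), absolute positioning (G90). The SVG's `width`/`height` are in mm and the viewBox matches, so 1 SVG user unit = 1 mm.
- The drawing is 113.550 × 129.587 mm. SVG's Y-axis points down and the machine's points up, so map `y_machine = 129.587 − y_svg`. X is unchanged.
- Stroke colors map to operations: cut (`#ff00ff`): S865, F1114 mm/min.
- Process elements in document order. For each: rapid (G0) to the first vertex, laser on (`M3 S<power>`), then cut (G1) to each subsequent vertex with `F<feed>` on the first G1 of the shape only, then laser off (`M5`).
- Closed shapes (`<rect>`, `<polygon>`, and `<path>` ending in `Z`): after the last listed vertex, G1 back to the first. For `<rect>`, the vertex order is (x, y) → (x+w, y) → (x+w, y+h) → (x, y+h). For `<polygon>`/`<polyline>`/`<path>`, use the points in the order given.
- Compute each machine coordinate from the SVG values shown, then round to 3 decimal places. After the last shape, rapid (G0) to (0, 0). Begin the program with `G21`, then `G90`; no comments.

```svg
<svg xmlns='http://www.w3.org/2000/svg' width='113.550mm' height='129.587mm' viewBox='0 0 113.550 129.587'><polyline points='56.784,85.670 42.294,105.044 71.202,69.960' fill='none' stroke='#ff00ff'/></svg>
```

G21
G90
G0 X56.784 Y43.917
M3 S865
G1 X42.294 Y24.543 F1114
G1 X71.202 Y59.627
M5
G0 X0.000 Y0.000

Since the viewBox matches the mm dimensions, user units are millimetres directly. The only transform is the Y-flip y_m = 129.587 − y_svg.

Shape 1 is a open polyline drawn with `<polyline>`. Its stroke #ff00ff means cut at S865, F1114. After flipping Y the toolpath is (56.784,43.917) → (42.294,24.543) → (71.202,59.627).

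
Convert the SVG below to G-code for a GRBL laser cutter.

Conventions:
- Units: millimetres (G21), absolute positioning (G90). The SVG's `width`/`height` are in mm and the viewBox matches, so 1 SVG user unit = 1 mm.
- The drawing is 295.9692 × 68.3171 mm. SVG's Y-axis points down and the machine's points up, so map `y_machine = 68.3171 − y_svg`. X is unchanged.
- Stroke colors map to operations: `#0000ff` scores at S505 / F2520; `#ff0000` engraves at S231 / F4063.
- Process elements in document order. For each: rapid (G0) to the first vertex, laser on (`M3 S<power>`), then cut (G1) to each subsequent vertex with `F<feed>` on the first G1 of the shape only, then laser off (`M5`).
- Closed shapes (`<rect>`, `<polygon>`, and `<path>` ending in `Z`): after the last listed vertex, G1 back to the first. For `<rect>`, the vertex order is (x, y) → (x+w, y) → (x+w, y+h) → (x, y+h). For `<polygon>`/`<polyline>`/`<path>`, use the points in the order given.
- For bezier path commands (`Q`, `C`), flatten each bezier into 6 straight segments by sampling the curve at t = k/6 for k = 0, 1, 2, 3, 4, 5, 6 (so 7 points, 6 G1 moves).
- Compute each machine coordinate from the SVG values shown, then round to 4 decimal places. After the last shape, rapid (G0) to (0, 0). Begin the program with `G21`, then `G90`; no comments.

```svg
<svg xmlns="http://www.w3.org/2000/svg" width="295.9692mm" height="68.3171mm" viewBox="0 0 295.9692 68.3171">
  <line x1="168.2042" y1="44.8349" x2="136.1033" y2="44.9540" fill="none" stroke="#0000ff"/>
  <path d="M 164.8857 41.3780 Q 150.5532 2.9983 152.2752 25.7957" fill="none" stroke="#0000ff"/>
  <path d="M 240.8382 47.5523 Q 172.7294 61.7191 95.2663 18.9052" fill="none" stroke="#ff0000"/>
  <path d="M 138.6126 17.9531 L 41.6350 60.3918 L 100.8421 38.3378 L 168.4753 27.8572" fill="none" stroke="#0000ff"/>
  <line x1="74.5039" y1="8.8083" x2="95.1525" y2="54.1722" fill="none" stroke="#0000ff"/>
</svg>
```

Since the viewBox matches the mm dimensions, user units are millimetres directly. The only transform is the Y-flip y_m = 68.3171 − y_svg.

Shape 1 is a line segment drawn with `<line>`. Its stroke #0000ff means score at S505, F2520. After flipping Y the toolpath is (168.2042,23.4822) → (136.1033,23.3631).

Shape 2 is a quadratic bezier drawn with `<path>`. Its stroke #0000ff means score at S505, F2520. After flipping Y the toolpath is (164.8857,26.9391) → (160.5542,38.0330) → (157.1145,45.7281) → (154.5668,50.0245) → (152.9110,50.9222) → (152.1472,48.4212) → (152.2752,42.5214).

Shape 3 is a quadratic bezier drawn with `<path>`. Its stroke #ff0000 means engrave at S231, F4063. After flipping Y the toolpath is (240.8382,20.7648) → (217.8754,17.6253) → (194.3930,17.6515) → (170.3908,20.8432) → (145.8690,27.2005) → (120.8275,36.7234) → (95.2663,49.4119).

Shape 4 is a open polyline drawn with `<path>`. Its stroke #0000ff means score at S505, F2520. After flipping Y the toolpath is (138.6126,50.3640) → (41.6350,7.9253) → (100.8421,29.9793) → (168.4753,40.4599).

Shape 5 is a line segment drawn with `<line>`. Its stroke #0000ff means score at S505, F2520. After flipping Y the toolpath is (74.5039,59.5088) → (95.1525,14.1449).

G21
G90
G0 X168.2042 Y23.4822
M3 S505
G1 X136.1033 Y23.3631 F2520
M5
G0 X164.8857 Y26.9391
M3 S505
G1 X160.5542 Y38.0330 F2520
G1 X157.1145 Y45.7281
G1 X154.5668 Y50.0245
G1 X152.9110 Y50.9222
G1 X152.1472 Y48.4212
G1 X152.2752 Y42.5214
M5
G0 X240.8382 Y20.7648
M3 S231
G1 X217.8754 Y17.6253 F4063
G1 X194.3930 Y17.6515
G1 X170.3908 Y20.8432
G1 X145.8690 Y27.2005
G1 X120.8275 Y36.7234
G1 X95.2663 Y49.4119
M5
G0 X138.6126 Y50.3640
M3 S505
G1 X41.6350 Y7.9253 F2520
G1 X100.8421 Y29.9793
G1 X168.4753 Y40.4599
M5
G0 X74.5039 Y59.5088
M3 S505
G1 X95.1525 Y14.1449 F2520
M5
G0 X0.0000 Y0.0000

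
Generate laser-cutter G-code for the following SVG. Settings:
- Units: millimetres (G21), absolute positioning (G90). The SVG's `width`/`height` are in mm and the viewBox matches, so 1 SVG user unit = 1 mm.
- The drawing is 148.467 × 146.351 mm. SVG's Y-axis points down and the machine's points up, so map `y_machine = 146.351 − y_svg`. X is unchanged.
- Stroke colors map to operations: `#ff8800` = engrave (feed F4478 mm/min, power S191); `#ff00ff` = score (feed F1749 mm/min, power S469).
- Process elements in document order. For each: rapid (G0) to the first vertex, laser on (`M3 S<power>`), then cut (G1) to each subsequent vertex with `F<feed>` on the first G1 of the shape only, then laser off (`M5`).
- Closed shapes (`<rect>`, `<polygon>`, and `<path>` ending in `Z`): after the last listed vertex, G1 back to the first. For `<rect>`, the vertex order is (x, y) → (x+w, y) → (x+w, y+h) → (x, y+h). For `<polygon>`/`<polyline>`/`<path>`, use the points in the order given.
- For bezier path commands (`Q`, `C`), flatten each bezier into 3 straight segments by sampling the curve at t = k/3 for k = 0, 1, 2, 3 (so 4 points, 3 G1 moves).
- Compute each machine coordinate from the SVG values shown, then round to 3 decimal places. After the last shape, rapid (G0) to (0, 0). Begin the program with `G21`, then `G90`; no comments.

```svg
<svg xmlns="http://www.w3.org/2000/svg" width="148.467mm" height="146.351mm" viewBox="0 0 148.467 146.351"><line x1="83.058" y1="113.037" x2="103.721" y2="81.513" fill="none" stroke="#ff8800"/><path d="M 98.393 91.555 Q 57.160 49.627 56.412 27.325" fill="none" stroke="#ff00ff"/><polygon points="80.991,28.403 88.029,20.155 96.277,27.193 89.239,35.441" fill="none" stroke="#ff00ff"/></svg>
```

G21
G90
G0 X83.058 Y33.314
M3 S191
G1 X103.721 Y64.838 F4478
M5
G0 X98.393 Y54.796
M3 S469
G1 X75.403 Y80.567 F1749
G1 X61.409 Y101.977
G1 X56.412 Y119.026
M5
G0 X80.991 Y117.948
M3 S469
G1 X88.029 Y126.196 F1749
G1 X96.277 Y119.158
G1 X89.239 Y110.910
G1 X80.991 Y117.948
M5
G0 X0.000 Y0.000

1 u = 1 mm; y_m = 146.351 − y.

[1] `<line>` line segment, #ff8800→engrave S191 F4478: (83.058,33.314) → (103.721,64.838)

[2] `<path>` quadratic bezier, #ff00ff→score S469 F1749: (98.393,54.796) → (75.403,80.567) → (61.409,101.977) → (56.412,119.026)

[3] `<polygon>` regular polygon, #ff00ff→score S469 F1749: (80.991,117.948) → (88.029,126.196) → (96.277,119.158) → (89.239,110.910) → (80.991,117.948) (closed)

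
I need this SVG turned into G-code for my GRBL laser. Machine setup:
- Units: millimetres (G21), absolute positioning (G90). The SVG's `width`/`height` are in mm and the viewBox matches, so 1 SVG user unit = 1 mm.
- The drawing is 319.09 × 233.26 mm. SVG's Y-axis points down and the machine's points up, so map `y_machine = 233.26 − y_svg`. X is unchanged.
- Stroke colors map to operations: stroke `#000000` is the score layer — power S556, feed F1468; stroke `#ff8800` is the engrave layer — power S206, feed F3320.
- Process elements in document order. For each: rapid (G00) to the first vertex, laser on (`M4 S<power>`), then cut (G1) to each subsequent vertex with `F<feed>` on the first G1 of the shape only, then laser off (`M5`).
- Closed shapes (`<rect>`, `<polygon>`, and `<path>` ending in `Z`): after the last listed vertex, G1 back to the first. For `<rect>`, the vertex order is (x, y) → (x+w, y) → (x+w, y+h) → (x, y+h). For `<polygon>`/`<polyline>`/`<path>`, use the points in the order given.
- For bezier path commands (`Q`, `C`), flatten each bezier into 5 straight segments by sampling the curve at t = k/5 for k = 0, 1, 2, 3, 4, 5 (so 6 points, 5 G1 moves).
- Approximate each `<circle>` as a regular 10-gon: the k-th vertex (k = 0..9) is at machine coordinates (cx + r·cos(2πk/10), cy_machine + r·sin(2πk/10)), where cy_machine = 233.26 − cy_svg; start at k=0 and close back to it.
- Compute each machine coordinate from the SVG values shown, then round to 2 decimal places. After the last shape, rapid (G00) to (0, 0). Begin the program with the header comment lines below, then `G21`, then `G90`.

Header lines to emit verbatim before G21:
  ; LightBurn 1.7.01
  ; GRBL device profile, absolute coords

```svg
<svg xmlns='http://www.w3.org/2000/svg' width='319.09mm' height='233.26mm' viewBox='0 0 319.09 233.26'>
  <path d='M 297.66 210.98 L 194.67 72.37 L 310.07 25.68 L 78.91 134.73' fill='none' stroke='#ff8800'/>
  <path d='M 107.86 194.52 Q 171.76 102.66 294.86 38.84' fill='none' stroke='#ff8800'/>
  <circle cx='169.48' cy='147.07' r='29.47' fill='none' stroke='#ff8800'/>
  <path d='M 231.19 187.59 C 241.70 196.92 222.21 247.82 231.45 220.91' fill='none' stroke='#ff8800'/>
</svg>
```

1 u = 1 mm; y_m = 233.26 − y.

[1] `<path>` open polyline, #ff8800→engrave S206 F3320: (297.66,22.28) → (194.67,160.89) → (310.07,207.58) → (78.91,98.53)

[2] `<path>` quadratic bezier, #ff8800→engrave S206 F3320: (107.86,38.74) → (135.79,74.36) → (168.45,107.74) → (205.85,138.88) → (247.99,167.77) → (294.86,194.42)

[3] `<circle>` circle, #ff8800→engrave S206 F3320: (198.95,86.19) → (193.32,103.51) → (178.59,114.22) → (160.37,114.22) → (145.64,103.51) → (140.01,86.19) → (145.64,68.87) → (160.37,58.16) → (178.59,58.16) → (193.32,68.87) → (198.95,86.19) (closed)

[4] `<path>` cubic bezier, #ff8800→engrave S206 F3320: (231.19,45.67) → (234.37,36.04) → (233.16,22.16) → (230.39,9.77) → (228.88,4.59) → (231.45,12.35)

; LightBurn 1.7.01
; GRBL device profile, absolute coords
G21
G90
G00 X297.66 Y22.28
M4 S206
G1 X194.67 Y160.89 F3320
G1 X310.07 Y207.58
G1 X78.91 Y98.53
M5
G00 X107.86 Y38.74
M4 S206
G1 X135.79 Y74.36 F3320
G1 X168.45 Y107.74
G1 X205.85 Y138.88
G1 X247.99 Y167.77
G1 X294.86 Y194.42
M5
G00 X198.95 Y86.19
M4 S206
G1 X193.32 Y103.51 F3320
G1 X178.59 Y114.22
G1 X160.37 Y114.22
G1 X145.64 Y103.51
G1 X140.01 Y86.19
G1 X145.64 Y68.87
G1 X160.37 Y58.16
G1 X178.59 Y58.16
G1 X193.32 Y68.87
G1 X198.95 Y86.19
M5
G00 X231.19 Y45.67
M4 S206
G1 X234.37 Y36.04 F3320
G1 X233.16 Y22.16
G1 X230.39 Y9.77
G1 X228.88 Y4.59
G1 X231.45 Y12.35
M5
G00 X0.00 Y0.00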